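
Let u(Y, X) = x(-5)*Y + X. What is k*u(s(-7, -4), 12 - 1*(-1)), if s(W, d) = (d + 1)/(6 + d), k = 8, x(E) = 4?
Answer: 56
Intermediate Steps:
s(W, d) = (1 + d)/(6 + d)
u(Y, X) = X + 4*Y (u(Y, X) = 4*Y + X = X + 4*Y)
k*u(s(-7, -4), 12 - 1*(-1)) = 8*((12 - 1*(-1)) + 4*((1 - 4)/(6 - 4))) = 8*((12 + 1) + 4*(-3/2)) = 8*(13 + 4*((1/2)*(-3))) = 8*(13 + 4*(-3/2)) = 8*(13 - 6) = 8*7 = 56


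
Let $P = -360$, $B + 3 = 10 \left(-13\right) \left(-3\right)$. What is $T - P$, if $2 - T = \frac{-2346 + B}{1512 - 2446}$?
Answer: $\frac{336149}{934} \approx 359.9$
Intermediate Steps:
$B = 387$ ($B = -3 + 10 \left(-13\right) \left(-3\right) = -3 - -390 = -3 + 390 = 387$)
$T = - \frac{91}{934}$ ($T = 2 - \frac{-2346 + 387}{1512 - 2446} = 2 - - \frac{1959}{-934} = 2 - \left(-1959\right) \left(- \frac{1}{934}\right) = 2 - \frac{1959}{934} = - \frac{91}{934} \approx -0.09743$)
$T - P = - \frac{91}{934} - -360 = - \frac{91}{934} + 360 = \frac{336149}{934}$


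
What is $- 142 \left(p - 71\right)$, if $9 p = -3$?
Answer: $\frac{30388}{3} \approx 10129.0$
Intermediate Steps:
$p = - \frac{1}{3}$ ($p = \frac{1}{9} \left(-3\right) = - \frac{1}{3} \approx -0.33333$)
$- 142 \left(p - 71\right) = - 142 \left(- \frac{1}{3} - 71\right) = \left(-142\right) \left(- \frac{214}{3}\right) = \frac{30388}{3}$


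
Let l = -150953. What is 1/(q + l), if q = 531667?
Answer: 1/380714 ≈ 2.6266e-6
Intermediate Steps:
1/(q + l) = 1/(531667 - 150953) = 1/380714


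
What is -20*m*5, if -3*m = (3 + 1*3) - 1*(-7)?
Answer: 1300/3 ≈ 433.33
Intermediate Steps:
m = -13/3 (m = -((3 + 1*3) - 1*(-7))/3 = -((3 + 3) + 7)/3 = -(6 + 7)/3 = -⅓*13 = -13/3 ≈ -4.3333)
-20*m*5 = -20*(-13/3)*5 = (260/3)*5 = 1300/3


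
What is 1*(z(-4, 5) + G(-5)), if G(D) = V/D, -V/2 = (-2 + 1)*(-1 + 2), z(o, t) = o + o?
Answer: -42/5 ≈ -8.4000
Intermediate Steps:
z(o, t) = 2*o
V = 2 (V = -2*(-2 + 1)*(-1 + 2) = -(-2) = -2*(-1) = 2)
G(D) = 2/D
1*(z(-4, 5) + G(-5)) = 1*(2*(-4) + 2/(-5)) = 1*(-8 + 2*(-1/5)) = 1*(-8 - 2/5) = 1*(-42/5) = -42/5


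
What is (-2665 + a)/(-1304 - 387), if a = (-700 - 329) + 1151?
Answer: 2543/1691 ≈ 1.5038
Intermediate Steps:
a = 122 (a = -1029 + 1151 = 122)
(-2665 + a)/(-1304 - 387) = (-2665 + 122)/(-1304 - 387) = -2543/(-1691) = -2543*(-1/1691) = 2543/1691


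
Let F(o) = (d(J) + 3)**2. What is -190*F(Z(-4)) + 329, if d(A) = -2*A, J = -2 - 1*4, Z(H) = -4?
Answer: -42421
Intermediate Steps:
J = -6 (J = -2 - 4 = -6)
F(o) = 225 (F(o) = (-2*(-6) + 3)**2 = (12 + 3)**2 = 15**2 = 225)
-190*F(Z(-4)) + 329 = -190*225 + 329 = -42750 + 329 = -42421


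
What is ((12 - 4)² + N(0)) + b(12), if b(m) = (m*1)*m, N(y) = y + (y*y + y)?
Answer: 208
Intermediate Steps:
N(y) = y² + 2*y (N(y) = y + (y² + y) = y + (y + y²) = y² + 2*y)
b(m) = m² (b(m) = m*m = m²)
((12 - 4)² + N(0)) + b(12) = ((12 - 4)² + 0*(2 + 0)) + 12² = (8² + 0*2) + 144 = (64 + 0) + 144 = 64 + 144 = 208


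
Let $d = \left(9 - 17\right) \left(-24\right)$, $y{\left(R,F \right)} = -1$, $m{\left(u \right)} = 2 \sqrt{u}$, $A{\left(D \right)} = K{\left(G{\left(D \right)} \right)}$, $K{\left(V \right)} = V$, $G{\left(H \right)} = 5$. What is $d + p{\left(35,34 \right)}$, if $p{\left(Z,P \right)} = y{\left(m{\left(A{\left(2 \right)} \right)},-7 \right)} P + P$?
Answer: $192$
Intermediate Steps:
$A{\left(D \right)} = 5$
$p{\left(Z,P \right)} = 0$ ($p{\left(Z,P \right)} = - P + P = 0$)
$d = 192$ ($d = \left(-8\right) \left(-24\right) = 192$)
$d + p{\left(35,34 \right)} = 192 + 0 = 192$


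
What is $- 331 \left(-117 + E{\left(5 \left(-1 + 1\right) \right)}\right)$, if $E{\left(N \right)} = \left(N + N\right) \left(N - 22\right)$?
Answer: $38727$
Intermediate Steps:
$E{\left(N \right)} = 2 N \left(-22 + N\right)$
$- 331 \left(-117 + E{\left(5 \left(-1 + 1\right) \right)}\right) = - 331 \left(-117 + 2 \cdot 5 \left(-1 + 1\right) \left(-22 + 5 \left(-1 + 1\right)\right)\right) = - 331 \left(-117 + 2 \cdot 5 \cdot 0 \left(-22 + 5 \cdot 0\right)\right) = - 331 \left(-117 + 2 \cdot 0 \left(-22 + 0\right)\right) = - 331 \left(-117 + 2 \cdot 0 \left(-22\right)\right) = - 331 \left(-117 + 0\right) = \left(-331\right) \left(-117\right) = 38727$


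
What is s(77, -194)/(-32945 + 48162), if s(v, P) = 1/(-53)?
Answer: -1/806501 ≈ -1.2399e-6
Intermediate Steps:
s(v, P) = -1/53
s(77, -194)/(-32945 + 48162) = -1/(53*(-32945 + 48162)) = -1/53/15217 = -1/53*1/15217 = -1/806501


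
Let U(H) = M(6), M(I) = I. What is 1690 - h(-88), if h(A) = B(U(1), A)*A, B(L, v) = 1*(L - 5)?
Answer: 1778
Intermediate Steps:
U(H) = 6
B(L, v) = -5 + L (B(L, v) = 1*(-5 + L) = -5 + L)
h(A) = A (h(A) = (-5 + 6)*A = 1*A = A)
1690 - h(-88) = 1690 - 1*(-88) = 1690 + 88 = 1778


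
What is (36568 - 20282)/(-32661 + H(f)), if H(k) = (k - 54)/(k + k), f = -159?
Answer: -1726316/3461995 ≈ -0.49865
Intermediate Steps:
H(k) = (-54 + k)/(2*k) (H(k) = (-54 + k)/((2*k)) = (-54 + k)*(1/(2*k)) = (-54 + k)/(2*k))
(36568 - 20282)/(-32661 + H(f)) = (36568 - 20282)/(-32661 + (½)*(-54 - 159)/(-159)) = 16286/(-32661 + (½)*(-1/159)*(-213)) = 16286/(-32661 + 71/106) = 16286/(-3461995/106) = 16286*(-106/3461995) = -1726316/3461995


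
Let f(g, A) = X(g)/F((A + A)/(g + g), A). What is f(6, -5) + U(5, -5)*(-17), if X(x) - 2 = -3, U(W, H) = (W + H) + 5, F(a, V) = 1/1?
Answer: -86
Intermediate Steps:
F(a, V) = 1
U(W, H) = 5 + H + W (U(W, H) = (H + W) + 5 = 5 + H + W)
X(x) = -1 (X(x) = 2 - 3 = -1)
f(g, A) = -1 (f(g, A) = -1/1 = -1*1 = -1)
f(6, -5) + U(5, -5)*(-17) = -1 + (5 - 5 + 5)*(-17) = -1 + 5*(-17) = -1 - 85 = -86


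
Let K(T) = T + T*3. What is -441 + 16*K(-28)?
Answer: -2233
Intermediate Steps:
K(T) = 4*T (K(T) = T + 3*T = 4*T)
-441 + 16*K(-28) = -441 + 16*(4*(-28)) = -441 + 16*(-112) = -441 - 1792 = -2233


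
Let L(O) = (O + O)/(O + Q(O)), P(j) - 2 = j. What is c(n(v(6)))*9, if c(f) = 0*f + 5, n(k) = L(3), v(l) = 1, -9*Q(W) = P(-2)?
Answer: 45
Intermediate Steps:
P(j) = 2 + j
Q(W) = 0 (Q(W) = -(2 - 2)/9 = -⅑*0 = 0)
L(O) = 2 (L(O) = (O + O)/(O + 0) = (2*O)/O = 2)
n(k) = 2
c(f) = 5 (c(f) = 0 + 5 = 5)
c(n(v(6)))*9 = 5*9 = 45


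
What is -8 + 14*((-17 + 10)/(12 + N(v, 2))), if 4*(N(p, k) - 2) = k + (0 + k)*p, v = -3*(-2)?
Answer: -68/5 ≈ -13.600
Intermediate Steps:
v = 6
N(p, k) = 2 + k/4 + k*p/4 (N(p, k) = 2 + (k + (0 + k)*p)/4 = 2 + (k + k*p)/4 = 2 + (k/4 + k*p/4) = 2 + k/4 + k*p/4)
-8 + 14*((-17 + 10)/(12 + N(v, 2))) = -8 + 14*((-17 + 10)/(12 + (2 + (¼)*2 + (¼)*2*6))) = -8 + 14*(-7/(12 + (2 + ½ + 3))) = -8 + 14*(-7/(12 + 11/2)) = -8 + 14*(-7/35/2) = -8 + 14*(-7*2/35) = -8 + 14*(-⅖) = -8 - 28/5 = -68/5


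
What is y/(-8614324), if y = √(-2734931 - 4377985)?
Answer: -3*I*√197581/4307162 ≈ -0.0003096*I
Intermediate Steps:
y = 6*I*√197581 (y = √(-7112916) = 6*I*√197581 ≈ 2667.0*I)
y/(-8614324) = (6*I*√197581)/(-8614324) = (6*I*√197581)*(-1/8614324) = -3*I*√197581/4307162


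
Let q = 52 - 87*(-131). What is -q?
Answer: -11449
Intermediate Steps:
q = 11449 (q = 52 + 11397 = 11449)
-q = -1*11449 = -11449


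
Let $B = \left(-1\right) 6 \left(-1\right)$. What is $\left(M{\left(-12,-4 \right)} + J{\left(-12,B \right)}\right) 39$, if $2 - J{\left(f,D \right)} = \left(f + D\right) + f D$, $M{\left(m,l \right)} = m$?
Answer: $2652$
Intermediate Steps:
$B = 6$ ($B = \left(-6\right) \left(-1\right) = 6$)
$J{\left(f,D \right)} = 2 - D - f - D f$ ($J{\left(f,D \right)} = 2 - \left(\left(f + D\right) + f D\right) = 2 - \left(\left(D + f\right) + D f\right) = 2 - \left(D + f + D f\right) = 2 - D - f - D f$)
$\left(M{\left(-12,-4 \right)} + J{\left(-12,B \right)}\right) 39 = \left(-12 - \left(-8 - 72\right)\right) 39 = \left(-12 + \left(2 - 6 + 12 + 72\right)\right) 39 = \left(-12 + 80\right) 39 = 68 \cdot 39 = 2652$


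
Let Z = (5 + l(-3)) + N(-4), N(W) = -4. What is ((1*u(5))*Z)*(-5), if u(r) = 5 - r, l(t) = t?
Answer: 0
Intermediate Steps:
Z = -2 (Z = (5 - 3) - 4 = 2 - 4 = -2)
((1*u(5))*Z)*(-5) = ((1*(5 - 1*5))*(-2))*(-5) = ((1*(5 - 5))*(-2))*(-5) = ((1*0)*(-2))*(-5) = (0*(-2))*(-5) = 0*(-5) = 0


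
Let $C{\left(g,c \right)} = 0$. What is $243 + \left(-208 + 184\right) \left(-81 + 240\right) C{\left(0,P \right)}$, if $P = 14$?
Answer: $243$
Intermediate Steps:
$243 + \left(-208 + 184\right) \left(-81 + 240\right) C{\left(0,P \right)} = 243 + \left(-208 + 184\right) \left(-81 + 240\right) 0 = 243 + \left(-24\right) 159 \cdot 0 = 243 - 0 = 243 + 0 = 243$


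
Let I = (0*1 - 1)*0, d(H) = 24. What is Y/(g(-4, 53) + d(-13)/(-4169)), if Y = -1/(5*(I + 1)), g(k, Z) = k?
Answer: 4169/83500 ≈ 0.049928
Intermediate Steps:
I = 0 (I = (0 - 1)*0 = -1*0 = 0)
Y = -⅕ (Y = -1/(5*(0 + 1)) = -1/(5*1) = -1/5 = -1*⅕ = -⅕ ≈ -0.20000)
Y/(g(-4, 53) + d(-13)/(-4169)) = -⅕/(-4 + 24/(-4169)) = -⅕/(-4 + 24*(-1/4169)) = -⅕/(-4 - 24/4169) = -⅕/(-16700/4169) = -4169/16700*(-⅕) = 4169/83500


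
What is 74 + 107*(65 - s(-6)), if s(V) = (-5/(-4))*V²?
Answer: 2214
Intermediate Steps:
s(V) = 5*V²/4 (s(V) = (-5*(-¼))*V² = 5*V²/4)
74 + 107*(65 - s(-6)) = 74 + 107*(65 - 5*(-6)²/4) = 74 + 107*(65 - 5*36/4) = 74 + 107*(65 - 1*45) = 74 + 107*(65 - 45) = 74 + 107*20 = 74 + 2140 = 2214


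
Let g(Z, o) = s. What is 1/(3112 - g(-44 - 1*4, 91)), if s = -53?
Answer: 1/3165 ≈ 0.00031596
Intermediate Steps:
g(Z, o) = -53
1/(3112 - g(-44 - 1*4, 91)) = 1/(3112 - 1*(-53)) = 1/(3112 + 53) = 1/3165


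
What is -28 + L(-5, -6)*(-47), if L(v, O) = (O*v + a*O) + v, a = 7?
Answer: 771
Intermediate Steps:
L(v, O) = v + 7*O + O*v (L(v, O) = (O*v + 7*O) + v = (7*O + O*v) + v = v + 7*O + O*v)
-28 + L(-5, -6)*(-47) = -28 + (-5 + 7*(-6) - 6*(-5))*(-47) = -28 + (-5 - 42 + 30)*(-47) = -28 - 17*(-47) = -28 + 799 = 771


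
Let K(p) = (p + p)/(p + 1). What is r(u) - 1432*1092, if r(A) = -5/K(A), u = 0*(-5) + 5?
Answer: -1563747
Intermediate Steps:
K(p) = 2*p/(1 + p) (K(p) = (2*p)/(1 + p) = 2*p/(1 + p))
u = 5 (u = 0 + 5 = 5)
r(A) = -5*(1 + A)/(2*A)
r(u) - 1432*1092 = (5/2)*(-1 - 1*5)/5 - 1432*1092 = (5/2)*(⅕)*(-1 - 5) - 1563744 = (5/2)*(⅕)*(-6) - 1563744 = -3 - 1563744 = -1563747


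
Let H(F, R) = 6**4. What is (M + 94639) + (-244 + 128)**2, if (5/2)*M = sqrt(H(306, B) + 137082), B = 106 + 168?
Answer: 108095 + 2*sqrt(138378)/5 ≈ 1.0824e+5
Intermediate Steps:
B = 274
H(F, R) = 1296
M = 2*sqrt(138378)/5 (M = 2*sqrt(1296 + 137082)/5 = 2*sqrt(138378)/5 ≈ 148.80)
(M + 94639) + (-244 + 128)**2 = (2*sqrt(138378)/5 + 94639) + (-244 + 128)**2 = (94639 + 2*sqrt(138378)/5) + (-116)**2 = (94639 + 2*sqrt(138378)/5) + 13456 = 108095 + 2*sqrt(138378)/5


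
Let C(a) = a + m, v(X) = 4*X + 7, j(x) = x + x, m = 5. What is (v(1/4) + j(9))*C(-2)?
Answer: 78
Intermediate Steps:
j(x) = 2*x
v(X) = 7 + 4*X
C(a) = 5 + a (C(a) = a + 5 = 5 + a)
(v(1/4) + j(9))*C(-2) = ((7 + 4/4) + 2*9)*(5 - 2) = ((7 + 4*(1/4)) + 18)*3 = ((7 + 1) + 18)*3 = (8 + 18)*3 = 26*3 = 78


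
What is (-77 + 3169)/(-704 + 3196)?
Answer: 773/623 ≈ 1.2408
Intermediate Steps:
(-77 + 3169)/(-704 + 3196) = 3092/2492 = 3092*(1/2492) = 773/623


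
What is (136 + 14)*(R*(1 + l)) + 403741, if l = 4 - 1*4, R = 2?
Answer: 404041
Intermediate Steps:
l = 0 (l = 4 - 4 = 0)
(136 + 14)*(R*(1 + l)) + 403741 = (136 + 14)*(2*(1 + 0)) + 403741 = 150*(2*1) + 403741 = 150*2 + 403741 = 300 + 403741 = 404041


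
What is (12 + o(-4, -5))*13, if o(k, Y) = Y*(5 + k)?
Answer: 91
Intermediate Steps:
(12 + o(-4, -5))*13 = (12 - 5*(5 - 4))*13 = (12 - 5*1)*13 = (12 - 5)*13 = 7*13 = 91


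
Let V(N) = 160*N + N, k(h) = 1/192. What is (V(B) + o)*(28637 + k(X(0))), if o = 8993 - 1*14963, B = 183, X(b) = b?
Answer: 43057226455/64 ≈ 6.7277e+8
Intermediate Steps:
k(h) = 1/192
o = -5970 (o = 8993 - 14963 = -5970)
V(N) = 161*N
(V(B) + o)*(28637 + k(X(0))) = (161*183 - 5970)*(28637 + 1/192) = (29463 - 5970)*(5498305/192) = 23493*(5498305/192) = 43057226455/64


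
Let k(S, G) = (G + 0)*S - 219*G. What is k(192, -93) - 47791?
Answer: -45280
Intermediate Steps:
k(S, G) = -219*G + G*S (k(S, G) = G*S - 219*G = -219*G + G*S)
k(192, -93) - 47791 = -93*(-219 + 192) - 47791 = -93*(-27) - 47791 = 2511 - 47791 = -45280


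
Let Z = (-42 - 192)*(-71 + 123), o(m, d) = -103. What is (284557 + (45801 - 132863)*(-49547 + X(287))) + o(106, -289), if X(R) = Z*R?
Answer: 308353254760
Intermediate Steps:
Z = -12168 (Z = -234*52 = -12168)
X(R) = -12168*R
(284557 + (45801 - 132863)*(-49547 + X(287))) + o(106, -289) = (284557 + (45801 - 132863)*(-49547 - 12168*287)) - 103 = (284557 - 87062*(-49547 - 3492216)) - 103 = (284557 - 87062*(-3541763)) - 103 = (284557 + 308352970306) - 103 = 308353254863 - 103 = 308353254760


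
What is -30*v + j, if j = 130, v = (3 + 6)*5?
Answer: -1220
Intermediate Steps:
v = 45 (v = 9*5 = 45)
-30*v + j = -30*45 + 130 = -1350 + 130 = -1220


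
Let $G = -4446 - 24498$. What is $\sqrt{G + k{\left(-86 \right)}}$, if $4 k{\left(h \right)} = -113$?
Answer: $\frac{17 i \sqrt{401}}{2} \approx 170.21 i$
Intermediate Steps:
$k{\left(h \right)} = - \frac{113}{4}$ ($k{\left(h \right)} = \frac{1}{4} \left(-113\right) = - \frac{113}{4}$)
$G = -28944$ ($G = -4446 - 24498 = -28944$)
$\sqrt{G + k{\left(-86 \right)}} = \sqrt{-28944 - \frac{113}{4}} = \sqrt{- \frac{115889}{4}} = \frac{17 i \sqrt{401}}{2}$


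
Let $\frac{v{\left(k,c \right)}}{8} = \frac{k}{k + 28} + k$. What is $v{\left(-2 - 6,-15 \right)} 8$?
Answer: $- \frac{2688}{5} \approx -537.6$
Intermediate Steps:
$v{\left(k,c \right)} = 8 k + \frac{8 k}{28 + k}$ ($v{\left(k,c \right)} = 8 \left(\frac{k}{k + 28} + k\right) = 8 \left(\frac{k}{28 + k} + k\right) = 8 \left(k + \frac{k}{28 + k}\right) = 8 k + \frac{8 k}{28 + k}$)
$v{\left(-2 - 6,-15 \right)} 8 = \frac{8 \left(-2 - 6\right) \left(29 - 8\right)}{28 - 8} \cdot 8 = 8 \left(-8\right) \frac{1}{28 - 8} \left(29 - 8\right) 8 = 8 \left(-8\right) \frac{1}{20} \cdot 21 \cdot 8 = \left(- \frac{336}{5}\right) 8 = - \frac{2688}{5}$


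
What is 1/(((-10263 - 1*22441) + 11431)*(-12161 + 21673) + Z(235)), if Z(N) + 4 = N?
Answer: -1/202348545 ≈ -4.9420e-9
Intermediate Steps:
Z(N) = -4 + N
1/(((-10263 - 1*22441) + 11431)*(-12161 + 21673) + Z(235)) = 1/(((-10263 - 1*22441) + 11431)*(-12161 + 21673) + (-4 + 235)) = 1/(((-10263 - 22441) + 11431)*9512 + 231) = 1/((-32704 + 11431)*9512 + 231) = 1/(-21273*9512 + 231) = 1/(-202348776 + 231) = 1/(-202348545) = -1/202348545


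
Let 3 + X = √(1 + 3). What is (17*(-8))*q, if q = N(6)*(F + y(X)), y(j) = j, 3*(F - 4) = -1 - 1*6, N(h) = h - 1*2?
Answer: -1088/3 ≈ -362.67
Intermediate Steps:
X = -1 (X = -3 + √(1 + 3) = -3 + √4 = -3 + 2 = -1)
N(h) = -2 + h (N(h) = h - 2 = -2 + h)
F = 5/3 (F = 4 + (-1 - 1*6)/3 = 4 + (-1 - 6)/3 = 4 + (⅓)*(-7) = 4 - 7/3 = 5/3 ≈ 1.6667)
q = 8/3 (q = (-2 + 6)*(5/3 - 1) = 4*(⅔) = 8/3 ≈ 2.6667)
(17*(-8))*q = (17*(-8))*(8/3) = -136*8/3 = -1088/3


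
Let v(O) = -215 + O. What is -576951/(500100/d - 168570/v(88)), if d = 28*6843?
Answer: -1169946430359/2696849915 ≈ -433.82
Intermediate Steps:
d = 191604
-576951/(500100/d - 168570/v(88)) = -576951/(500100/191604 - 168570/(-215 + 88)) = -576951/(500100*(1/191604) - 168570/(-127)) = -576951/(41675/15967 - 168570*(-1/127)) = -576951/(41675/15967 + 168570/127) = -576951/2696849915/2027809 = -576951*2027809/2696849915 = -1169946430359/2696849915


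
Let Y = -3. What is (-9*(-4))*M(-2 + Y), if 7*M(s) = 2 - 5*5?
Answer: -828/7 ≈ -118.29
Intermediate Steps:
M(s) = -23/7 (M(s) = (2 - 5*5)/7 = (2 - 25)/7 = (⅐)*(-23) = -23/7)
(-9*(-4))*M(-2 + Y) = -9*(-4)*(-23/7) = 36*(-23/7) = -828/7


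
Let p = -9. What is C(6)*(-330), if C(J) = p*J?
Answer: 17820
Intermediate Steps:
C(J) = -9*J
C(6)*(-330) = -9*6*(-330) = -54*(-330) = 17820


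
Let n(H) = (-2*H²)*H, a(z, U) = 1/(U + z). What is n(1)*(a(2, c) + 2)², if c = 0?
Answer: -25/2 ≈ -12.500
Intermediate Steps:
n(H) = -2*H³
n(1)*(a(2, c) + 2)² = (-2*1³)*(1/(0 + 2) + 2)² = (-2*1)*(1/2 + 2)² = -2*(½ + 2)² = -2*(5/2)² = -2*25/4 = -25/2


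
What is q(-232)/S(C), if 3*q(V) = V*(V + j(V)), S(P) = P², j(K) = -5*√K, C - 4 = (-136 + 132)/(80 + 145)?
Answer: 14191875/12544 + 2446875*I*√58/50176 ≈ 1131.4 + 371.39*I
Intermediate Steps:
C = 896/225 (C = 4 + (-136 + 132)/(80 + 145) = 4 - 4/225 = 896/225 ≈ 3.9822)
q(V) = V*(V - 5*√V)/3 (q(V) = (V*(V - 5*√V))/3 = V*(V - 5*√V)/3)
q(-232)/S(C) = (-(-2320)*I*√58/3 + (⅓)*(-232)²)/((896/225)²) = (-(-2320)*I*√58/3 + (⅓)*53824)/(802816/50625) = (2320*I*√58/3 + 53824/3)*(50625/802816) = (53824/3 + 2320*I*√58/3)*(50625/802816) = 14191875/12544 + 2446875*I*√58/50176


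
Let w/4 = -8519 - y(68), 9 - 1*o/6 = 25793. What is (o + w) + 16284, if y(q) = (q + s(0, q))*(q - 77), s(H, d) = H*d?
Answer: -170048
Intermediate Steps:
o = -154704 (o = 54 - 6*25793 = 54 - 154758 = -154704)
y(q) = q*(-77 + q) (y(q) = (q + 0*q)*(q - 77) = (q + 0)*(-77 + q) = q*(-77 + q))
w = -31628 (w = 4*(-8519 - 68*(-77 + 68)) = 4*(-8519 - 68*(-9)) = 4*(-8519 - 1*(-612)) = 4*(-8519 + 612) = 4*(-7907) = -31628)
(o + w) + 16284 = (-154704 - 31628) + 16284 = -186332 + 16284 = -170048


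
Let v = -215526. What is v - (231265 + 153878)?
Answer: -600669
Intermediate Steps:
v - (231265 + 153878) = -215526 - (231265 + 153878) = -215526 - 1*385143 = -215526 - 385143 = -600669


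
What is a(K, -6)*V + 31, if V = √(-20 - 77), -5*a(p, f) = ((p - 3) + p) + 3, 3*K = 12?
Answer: 31 - 8*I*√97/5 ≈ 31.0 - 15.758*I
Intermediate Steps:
K = 4 (K = (⅓)*12 = 4)
a(p, f) = -2*p/5 (a(p, f) = -(((p - 3) + p) + 3)/5 = -(((-3 + p) + p) + 3)/5 = -((-3 + 2*p) + 3)/5 = -2*p/5)
V = I*√97 (V = √(-97) = I*√97 ≈ 9.8489*I)
a(K, -6)*V + 31 = (-⅖*4)*(I*√97) + 31 = -8*I*√97/5 + 31 = 31 - 8*I*√97/5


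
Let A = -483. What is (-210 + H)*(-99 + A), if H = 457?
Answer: -143754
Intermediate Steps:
(-210 + H)*(-99 + A) = (-210 + 457)*(-99 - 483) = 247*(-582) = -143754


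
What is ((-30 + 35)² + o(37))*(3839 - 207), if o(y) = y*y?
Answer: 5063008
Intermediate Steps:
o(y) = y²
((-30 + 35)² + o(37))*(3839 - 207) = ((-30 + 35)² + 37²)*(3839 - 207) = (5² + 1369)*3632 = (25 + 1369)*3632 = 1394*3632 = 5063008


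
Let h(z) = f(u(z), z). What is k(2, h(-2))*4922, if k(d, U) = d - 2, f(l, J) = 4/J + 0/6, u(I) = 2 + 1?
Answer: 0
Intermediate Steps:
u(I) = 3
f(l, J) = 4/J (f(l, J) = 4/J + 0*(⅙) = 4/J + 0 = 4/J)
h(z) = 4/z
k(d, U) = -2 + d
k(2, h(-2))*4922 = (-2 + 2)*4922 = 0*4922 = 0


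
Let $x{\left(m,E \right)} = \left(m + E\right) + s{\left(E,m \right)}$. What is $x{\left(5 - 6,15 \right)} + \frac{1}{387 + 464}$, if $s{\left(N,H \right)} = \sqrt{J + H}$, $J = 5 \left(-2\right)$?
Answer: $\frac{11915}{851} + i \sqrt{11} \approx 14.001 + 3.3166 i$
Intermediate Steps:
$J = -10$
$s{\left(N,H \right)} = \sqrt{-10 + H}$
$x{\left(m,E \right)} = E + m + \sqrt{-10 + m}$ ($x{\left(m,E \right)} = \left(m + E\right) + \sqrt{-10 + m} = \left(E + m\right) + \sqrt{-10 + m} = E + m + \sqrt{-10 + m}$)
$x{\left(5 - 6,15 \right)} + \frac{1}{387 + 464} = \left(15 + \left(5 - 6\right) + \sqrt{-10 + \left(5 - 6\right)}\right) + \frac{1}{387 + 464} = \left(15 + \left(5 - 6\right) + \sqrt{-10 + \left(5 - 6\right)}\right) + \frac{1}{851} = \left(15 - 1 + \sqrt{-10 - 1}\right) + \frac{1}{851} = \left(15 - 1 + \sqrt{-11}\right) + \frac{1}{851} = \left(15 - 1 + i \sqrt{11}\right) + \frac{1}{851} = \left(14 + i \sqrt{11}\right) + \frac{1}{851} = \frac{11915}{851} + i \sqrt{11}$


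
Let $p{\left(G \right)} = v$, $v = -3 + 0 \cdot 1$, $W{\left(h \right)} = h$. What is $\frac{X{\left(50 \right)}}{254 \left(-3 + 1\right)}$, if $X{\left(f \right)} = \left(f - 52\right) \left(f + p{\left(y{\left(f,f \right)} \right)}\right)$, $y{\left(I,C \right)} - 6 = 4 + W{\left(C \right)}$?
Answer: $\frac{47}{254} \approx 0.18504$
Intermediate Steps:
$y{\left(I,C \right)} = 10 + C$ ($y{\left(I,C \right)} = 6 + \left(4 + C\right) = 10 + C$)
$v = -3$ ($v = -3 + 0 = -3$)
$p{\left(G \right)} = -3$
$X{\left(f \right)} = \left(-52 + f\right) \left(-3 + f\right)$ ($X{\left(f \right)} = \left(f - 52\right) \left(f - 3\right) = \left(-52 + f\right) \left(-3 + f\right)$)
$\frac{X{\left(50 \right)}}{254 \left(-3 + 1\right)} = \frac{156 + 50^{2} - 2750}{254 \left(-3 + 1\right)} = \frac{156 + 2500 - 2750}{254 \left(-2\right)} = - \frac{94}{-508} = \left(-94\right) \left(- \frac{1}{508}\right) = \frac{47}{254}$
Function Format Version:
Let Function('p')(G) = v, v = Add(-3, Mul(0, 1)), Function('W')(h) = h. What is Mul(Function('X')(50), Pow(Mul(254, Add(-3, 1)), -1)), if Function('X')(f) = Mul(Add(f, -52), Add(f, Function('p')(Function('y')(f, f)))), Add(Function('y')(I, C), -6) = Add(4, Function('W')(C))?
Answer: Rational(47, 254) ≈ 0.18504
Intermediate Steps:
Function('y')(I, C) = Add(10, C) (Function('y')(I, C) = Add(6, Add(4, C)) = Add(10, C))
v = -3 (v = Add(-3, 0) = -3)
Function('p')(G) = -3
Function('X')(f) = Mul(Add(-52, f), Add(-3, f)) (Function('X')(f) = Mul(Add(f, -52), Add(f, -3)) = Mul(Add(-52, f), Add(-3, f)))
Mul(Function('X')(50), Pow(Mul(254, Add(-3, 1)), -1)) = Mul(Add(156, Pow(50, 2), Mul(-55, 50)), Pow(Mul(254, Add(-3, 1)), -1)) = Mul(Add(156, 2500, -2750), Pow(Mul(254, -2), -1)) = Mul(-94, Pow(-508, -1)) = Mul(-94, Rational(-1, 508)) = Rational(47, 254)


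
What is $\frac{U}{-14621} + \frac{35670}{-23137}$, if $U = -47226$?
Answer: $\frac{571136892}{338286077} \approx 1.6883$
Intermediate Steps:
$\frac{U}{-14621} + \frac{35670}{-23137} = - \frac{47226}{-14621} + \frac{35670}{-23137} = \left(-47226\right) \left(- \frac{1}{14621}\right) + 35670 \left(- \frac{1}{23137}\right) = \frac{47226}{14621} - \frac{35670}{23137} = \frac{571136892}{338286077}$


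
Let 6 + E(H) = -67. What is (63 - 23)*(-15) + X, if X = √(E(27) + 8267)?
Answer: -600 + √8194 ≈ -509.48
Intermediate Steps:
E(H) = -73 (E(H) = -6 - 67 = -73)
X = √8194 (X = √(-73 + 8267) = √8194 ≈ 90.521)
(63 - 23)*(-15) + X = (63 - 23)*(-15) + √8194 = 40*(-15) + √8194 = -600 + √8194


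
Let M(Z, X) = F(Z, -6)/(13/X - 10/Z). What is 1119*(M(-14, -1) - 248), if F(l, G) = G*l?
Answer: -12262002/43 ≈ -2.8516e+5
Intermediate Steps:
M(Z, X) = -6*Z/(-10/Z + 13/X) (M(Z, X) = (-6*Z)/(13/X - 10/Z) = (-6*Z)/(-10/Z + 13/X) = -6*Z/(-10/Z + 13/X))
1119*(M(-14, -1) - 248) = 1119*(6*(-1)*(-14)²/(-13*(-14) + 10*(-1)) - 248) = 1119*(6*(-1)*196/(182 - 10) - 248) = 1119*(6*(-1)*196/172 - 248) = 1119*(6*(-1)*196*(1/172) - 248) = 1119*(-294/43 - 248) = 1119*(-10958/43) = -12262002/43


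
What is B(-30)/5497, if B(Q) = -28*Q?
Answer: 840/5497 ≈ 0.15281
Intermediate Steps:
B(-30)/5497 = -28*(-30)/5497 = 840*(1/5497) = 840/5497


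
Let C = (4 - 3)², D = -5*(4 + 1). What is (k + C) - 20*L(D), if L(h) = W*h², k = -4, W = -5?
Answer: 62497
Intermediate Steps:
D = -25 (D = -5*5 = -25)
L(h) = -5*h²
C = 1 (C = 1² = 1)
(k + C) - 20*L(D) = (-4 + 1) - (-100)*(-25)² = -3 - (-100)*625 = -3 - 20*(-3125) = -3 + 62500 = 62497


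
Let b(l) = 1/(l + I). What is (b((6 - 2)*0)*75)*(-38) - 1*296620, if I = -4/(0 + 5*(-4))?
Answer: -310870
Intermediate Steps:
I = 1/5 (I = -4/(0 - 20) = -4/(-20) = -4*(-1/20) = 1/5 ≈ 0.20000)
b(l) = 1/(1/5 + l) (b(l) = 1/(l + 1/5) = 1/(1/5 + l))
(b((6 - 2)*0)*75)*(-38) - 1*296620 = ((5/(1 + 5*((6 - 2)*0)))*75)*(-38) - 1*296620 = ((5/(1 + 5*(4*0)))*75)*(-38) - 296620 = ((5/(1 + 5*0))*75)*(-38) - 296620 = ((5/(1 + 0))*75)*(-38) - 296620 = ((5/1)*75)*(-38) - 296620 = ((5*1)*75)*(-38) - 296620 = (5*75)*(-38) - 296620 = 375*(-38) - 296620 = -14250 - 296620 = -310870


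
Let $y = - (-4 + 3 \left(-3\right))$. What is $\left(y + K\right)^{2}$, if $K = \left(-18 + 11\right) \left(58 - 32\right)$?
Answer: $28561$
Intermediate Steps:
$y = 13$ ($y = - (-4 - 9) = \left(-1\right) \left(-13\right) = 13$)
$K = -182$ ($K = \left(-7\right) 26 = -182$)
$\left(y + K\right)^{2} = \left(13 - 182\right)^{2} = \left(-169\right)^{2} = 28561$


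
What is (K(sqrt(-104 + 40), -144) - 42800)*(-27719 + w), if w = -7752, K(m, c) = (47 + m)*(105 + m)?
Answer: 1345379559 - 43132736*I ≈ 1.3454e+9 - 4.3133e+7*I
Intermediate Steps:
(K(sqrt(-104 + 40), -144) - 42800)*(-27719 + w) = ((4935 + (sqrt(-104 + 40))**2 + 152*sqrt(-104 + 40)) - 42800)*(-27719 - 7752) = ((4935 + (sqrt(-64))**2 + 152*sqrt(-64)) - 42800)*(-35471) = ((4935 + (8*I)**2 + 152*(8*I)) - 42800)*(-35471) = ((4935 - 64 + 1216*I) - 42800)*(-35471) = ((4871 + 1216*I) - 42800)*(-35471) = (-37929 + 1216*I)*(-35471) = 1345379559 - 43132736*I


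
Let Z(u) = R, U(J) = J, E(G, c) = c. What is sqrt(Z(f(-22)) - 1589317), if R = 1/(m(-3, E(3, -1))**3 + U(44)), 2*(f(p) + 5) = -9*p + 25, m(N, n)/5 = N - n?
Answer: I*sqrt(363133505667)/478 ≈ 1260.7*I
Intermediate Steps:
m(N, n) = -5*n + 5*N (m(N, n) = 5*(N - n) = -5*n + 5*N)
f(p) = 15/2 - 9*p/2 (f(p) = -5 + (-9*p + 25)/2 = -5 + (25 - 9*p)/2 = -5 + (25/2 - 9*p/2) = 15/2 - 9*p/2)
R = -1/956 (R = 1/((-5*(-1) + 5*(-3))**3 + 44) = 1/((5 - 15)**3 + 44) = 1/((-10)**3 + 44) = 1/(-1000 + 44) = 1/(-956) = -1/956 ≈ -0.0010460)
Z(u) = -1/956
sqrt(Z(f(-22)) - 1589317) = sqrt(-1/956 - 1589317) = sqrt(-1519387053/956) = I*sqrt(363133505667)/478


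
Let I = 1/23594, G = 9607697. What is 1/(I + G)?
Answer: 23594/226684003019 ≈ 1.0408e-7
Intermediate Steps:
I = 1/23594 ≈ 4.2384e-5
1/(I + G) = 1/(1/23594 + 9607697) = 1/(226684003019/23594) = 23594/226684003019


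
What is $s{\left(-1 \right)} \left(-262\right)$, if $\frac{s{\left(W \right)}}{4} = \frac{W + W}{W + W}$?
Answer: $-1048$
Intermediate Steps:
$s{\left(W \right)} = 4$ ($s{\left(W \right)} = 4 \frac{W + W}{W + W} = 4 \frac{2 W}{2 W} = 4 \cdot 2 W \frac{1}{2 W} = 4 \cdot 1 = 4$)
$s{\left(-1 \right)} \left(-262\right) = 4 \left(-262\right) = -1048$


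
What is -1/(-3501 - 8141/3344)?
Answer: 3344/11715485 ≈ 0.00028543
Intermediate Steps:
-1/(-3501 - 8141/3344) = -1/(-11715485/3344) = -1*(-3344/11715485) = 3344/11715485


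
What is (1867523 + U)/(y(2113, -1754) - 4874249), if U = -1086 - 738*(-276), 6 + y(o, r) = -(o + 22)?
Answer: -414025/975278 ≈ -0.42452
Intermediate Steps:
y(o, r) = -28 - o (y(o, r) = -6 - (o + 22) = -6 - (22 + o) = -6 + (-22 - o) = -28 - o)
U = 202602 (U = -1086 + 203688 = 202602)
(1867523 + U)/(y(2113, -1754) - 4874249) = (1867523 + 202602)/((-28 - 1*2113) - 4874249) = 2070125/((-28 - 2113) - 4874249) = 2070125/(-2141 - 4874249) = 2070125/(-4876390) = 2070125*(-1/4876390) = -414025/975278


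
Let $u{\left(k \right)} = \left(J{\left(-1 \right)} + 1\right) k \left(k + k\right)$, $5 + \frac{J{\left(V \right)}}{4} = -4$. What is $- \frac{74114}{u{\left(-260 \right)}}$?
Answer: $\frac{37057}{2366000} \approx 0.015662$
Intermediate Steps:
$J{\left(V \right)} = -36$ ($J{\left(V \right)} = -20 + 4 \left(-4\right) = -20 - 16 = -36$)
$u{\left(k \right)} = - 70 k^{2}$ ($u{\left(k \right)} = \left(-36 + 1\right) k \left(k + k\right) = - 35 k 2 k = - 35 \cdot 2 k^{2} = - 70 k^{2}$)
$- \frac{74114}{u{\left(-260 \right)}} = - \frac{74114}{\left(-70\right) \left(-260\right)^{2}} = - \frac{74114}{\left(-70\right) 67600} = - \frac{74114}{-4732000} = \left(-74114\right) \left(- \frac{1}{4732000}\right) = \frac{37057}{2366000}$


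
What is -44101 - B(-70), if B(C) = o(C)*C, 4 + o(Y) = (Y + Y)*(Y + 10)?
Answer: 543619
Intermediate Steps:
o(Y) = -4 + 2*Y*(10 + Y) (o(Y) = -4 + (Y + Y)*(Y + 10) = -4 + (2*Y)*(10 + Y) = -4 + 2*Y*(10 + Y))
B(C) = C*(-4 + 2*C**2 + 20*C) (B(C) = (-4 + 2*C**2 + 20*C)*C = C*(-4 + 2*C**2 + 20*C))
-44101 - B(-70) = -44101 - 2*(-70)*(-2 + (-70)**2 + 10*(-70)) = -44101 - 2*(-70)*(-2 + 4900 - 700) = -44101 - 2*(-70)*4198 = -44101 - 1*(-587720) = -44101 + 587720 = 543619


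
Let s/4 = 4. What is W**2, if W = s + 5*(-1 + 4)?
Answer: 961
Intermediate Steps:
s = 16 (s = 4*4 = 16)
W = 31 (W = 16 + 5*(-1 + 4) = 16 + 5*3 = 16 + 15 = 31)
W**2 = 31**2 = 961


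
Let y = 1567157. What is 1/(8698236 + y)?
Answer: 1/10265393 ≈ 9.7415e-8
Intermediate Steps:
1/(8698236 + y) = 1/(8698236 + 1567157) = 1/10265393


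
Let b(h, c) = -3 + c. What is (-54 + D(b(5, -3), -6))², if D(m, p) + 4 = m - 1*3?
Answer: 4489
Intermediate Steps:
D(m, p) = -7 + m (D(m, p) = -4 + (m - 1*3) = -4 + (m - 3) = -4 + (-3 + m) = -7 + m)
(-54 + D(b(5, -3), -6))² = (-54 + (-7 + (-3 - 3)))² = (-54 + (-7 - 6))² = (-54 - 13)² = (-67)² = 4489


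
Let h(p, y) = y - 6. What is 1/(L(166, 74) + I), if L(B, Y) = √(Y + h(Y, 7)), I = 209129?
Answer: 209129/43734938566 - 5*√3/43734938566 ≈ 4.7815e-6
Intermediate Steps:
h(p, y) = -6 + y
L(B, Y) = √(1 + Y) (L(B, Y) = √(Y + (-6 + 7)) = √(Y + 1) = √(1 + Y))
1/(L(166, 74) + I) = 1/(√(1 + 74) + 209129) = 1/(√75 + 209129) = 1/(5*√3 + 209129) = 1/(209129 + 5*√3)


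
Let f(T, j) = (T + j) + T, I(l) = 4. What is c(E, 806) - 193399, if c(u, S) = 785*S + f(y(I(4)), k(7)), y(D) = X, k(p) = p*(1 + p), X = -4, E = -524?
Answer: 439359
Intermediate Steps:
y(D) = -4
f(T, j) = j + 2*T
c(u, S) = 48 + 785*S (c(u, S) = 785*S + (7*(1 + 7) + 2*(-4)) = 785*S + (7*8 - 8) = 785*S + (56 - 8) = 785*S + 48 = 48 + 785*S)
c(E, 806) - 193399 = (48 + 785*806) - 193399 = (48 + 632710) - 193399 = 632758 - 193399 = 439359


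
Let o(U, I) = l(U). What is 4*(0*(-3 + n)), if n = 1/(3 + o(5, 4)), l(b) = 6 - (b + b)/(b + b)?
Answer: 0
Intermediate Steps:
l(b) = 5 (l(b) = 6 - 2*b/(2*b) = 6 - 2*b*1/(2*b) = 6 - 1*1 = 6 - 1 = 5)
o(U, I) = 5
n = ⅛ (n = 1/(3 + 5) = 1/8 = ⅛ ≈ 0.12500)
4*(0*(-3 + n)) = 4*(0*(-3 + ⅛)) = 4*(0*(-23/8)) = 4*0 = 0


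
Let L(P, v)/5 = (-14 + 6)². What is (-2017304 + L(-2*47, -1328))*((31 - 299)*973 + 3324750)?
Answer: -6180010738224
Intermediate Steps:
L(P, v) = 320 (L(P, v) = 5*(-14 + 6)² = 5*(-8)² = 5*64 = 320)
(-2017304 + L(-2*47, -1328))*((31 - 299)*973 + 3324750) = (-2017304 + 320)*((31 - 299)*973 + 3324750) = -2016984*(-268*973 + 3324750) = -2016984*(-260764 + 3324750) = -2016984*3063986 = -6180010738224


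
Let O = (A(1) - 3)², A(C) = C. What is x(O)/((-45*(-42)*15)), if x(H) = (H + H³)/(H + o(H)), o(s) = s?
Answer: 17/56700 ≈ 0.00029982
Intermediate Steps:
O = 4 (O = (1 - 3)² = (-2)² = 4)
x(H) = (H + H³)/(2*H) (x(H) = (H + H³)/(H + H) = (H + H³)/((2*H)) = (H + H³)*(1/(2*H)) = (H + H³)/(2*H))
x(O)/((-45*(-42)*15)) = (½ + (½)*4²)/((-45*(-42)*15)) = (½ + (½)*16)/((1890*15)) = (½ + 8)/28350 = (17/2)*(1/28350) = 17/56700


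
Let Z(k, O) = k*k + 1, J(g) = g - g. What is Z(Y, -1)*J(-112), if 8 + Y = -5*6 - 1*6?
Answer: 0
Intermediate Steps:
Y = -44 (Y = -8 + (-5*6 - 1*6) = -8 + (-30 - 6) = -8 - 36 = -44)
J(g) = 0
Z(k, O) = 1 + k² (Z(k, O) = k² + 1 = 1 + k²)
Z(Y, -1)*J(-112) = (1 + (-44)²)*0 = (1 + 1936)*0 = 1937*0 = 0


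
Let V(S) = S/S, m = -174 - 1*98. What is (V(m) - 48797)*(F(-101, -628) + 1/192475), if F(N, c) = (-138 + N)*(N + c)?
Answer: -1636379311781896/192475 ≈ -8.5018e+9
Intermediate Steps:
m = -272 (m = -174 - 98 = -272)
V(S) = 1
(V(m) - 48797)*(F(-101, -628) + 1/192475) = (1 - 48797)*(((-101)**2 - 138*(-101) - 138*(-628) - 101*(-628)) + 1/192475) = -48796*((10201 + 13938 + 86664 + 63428) + 1/192475) = -48796*(174231 + 1/192475) = -48796*33535111726/192475 = -1636379311781896/192475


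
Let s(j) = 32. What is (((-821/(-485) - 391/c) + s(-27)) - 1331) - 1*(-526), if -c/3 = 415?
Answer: -93108989/120765 ≈ -770.99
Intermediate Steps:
c = -1245 (c = -3*415 = -1245)
(((-821/(-485) - 391/c) + s(-27)) - 1331) - 1*(-526) = (((-821/(-485) - 391/(-1245)) + 32) - 1331) - 1*(-526) = (((-821*(-1/485) - 391*(-1/1245)) + 32) - 1331) + 526 = (((821/485 + 391/1245) + 32) - 1331) + 526 = ((242356/120765 + 32) - 1331) + 526 = (4106836/120765 - 1331) + 526 = -156631379/120765 + 526 = -93108989/120765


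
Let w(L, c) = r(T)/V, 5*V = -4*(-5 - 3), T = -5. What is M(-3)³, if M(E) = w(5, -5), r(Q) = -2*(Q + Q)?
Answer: 15625/512 ≈ 30.518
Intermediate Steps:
r(Q) = -4*Q
V = 32/5 (V = (-4*(-5 - 3))/5 = (-4*(-8))/5 = (⅕)*32 = 32/5 ≈ 6.4000)
w(L, c) = 25/8 (w(L, c) = (-4*(-5))/(32/5) = 20*(5/32) = 25/8)
M(E) = 25/8
M(-3)³ = (25/8)³ = 15625/512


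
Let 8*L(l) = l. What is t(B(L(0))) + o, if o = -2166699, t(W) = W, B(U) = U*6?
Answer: -2166699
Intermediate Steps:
L(l) = l/8
B(U) = 6*U
t(B(L(0))) + o = 6*((1/8)*0) - 2166699 = 6*0 - 2166699 = 0 - 2166699 = -2166699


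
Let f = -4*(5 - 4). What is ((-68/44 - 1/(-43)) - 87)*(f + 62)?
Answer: -2428518/473 ≈ -5134.3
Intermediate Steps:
f = -4 (f = -4*1 = -4)
((-68/44 - 1/(-43)) - 87)*(f + 62) = ((-68/44 - 1/(-43)) - 87)*(-4 + 62) = ((-68*1/44 - 1*(-1/43)) - 87)*58 = ((-17/11 + 1/43) - 87)*58 = (-720/473 - 87)*58 = -41871/473*58 = -2428518/473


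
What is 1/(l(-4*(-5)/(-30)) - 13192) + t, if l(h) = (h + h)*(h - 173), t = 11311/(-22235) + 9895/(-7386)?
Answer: -17704870338157/9578088502620 ≈ -1.8485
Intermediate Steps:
t = -303558371/164227710 (t = 11311*(-1/22235) + 9895*(-1/7386) = -11311/22235 - 9895/7386 = -303558371/164227710 ≈ -1.8484)
l(h) = 2*h*(-173 + h) (l(h) = (2*h)*(-173 + h) = 2*h*(-173 + h))
1/(l(-4*(-5)/(-30)) - 13192) + t = 1/(2*(-4*(-5)/(-30))*(-173 - 4*(-5)/(-30)) - 13192) - 303558371/164227710 = 1/(2*(20*(-1/30))*(-173 + 20*(-1/30)) - 13192) - 303558371/164227710 = 1/(2*(-2/3)*(-173 - 2/3) - 13192) - 303558371/164227710 = 1/(2*(-2/3)*(-521/3) - 13192) - 303558371/164227710 = 1/(2084/9 - 13192) - 303558371/164227710 = 1/(-116644/9) - 303558371/164227710 = -9/116644 - 303558371/164227710 = -17704870338157/9578088502620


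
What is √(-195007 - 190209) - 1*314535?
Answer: -314535 + 8*I*√6019 ≈ -3.1454e+5 + 620.66*I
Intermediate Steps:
√(-195007 - 190209) - 1*314535 = √(-385216) - 314535 = 8*I*√6019 - 314535 = -314535 + 8*I*√6019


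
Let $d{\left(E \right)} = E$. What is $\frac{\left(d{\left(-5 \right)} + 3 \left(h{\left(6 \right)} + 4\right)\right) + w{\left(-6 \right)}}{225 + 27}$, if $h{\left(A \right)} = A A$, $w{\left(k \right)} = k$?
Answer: $\frac{109}{252} \approx 0.43254$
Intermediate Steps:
$h{\left(A \right)} = A^{2}$
$\frac{\left(d{\left(-5 \right)} + 3 \left(h{\left(6 \right)} + 4\right)\right) + w{\left(-6 \right)}}{225 + 27} = \frac{\left(-5 + 3 \left(6^{2} + 4\right)\right) - 6}{225 + 27} = \frac{\left(-5 + 3 \left(36 + 4\right)\right) - 6}{252} = \left(\left(-5 + 3 \cdot 40\right) - 6\right) \frac{1}{252} = \left(\left(-5 + 120\right) - 6\right) \frac{1}{252} = \left(115 - 6\right) \frac{1}{252} = 109 \cdot \frac{1}{252} = \frac{109}{252}$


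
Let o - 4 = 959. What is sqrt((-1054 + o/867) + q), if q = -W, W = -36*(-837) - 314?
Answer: I*sqrt(8921687)/17 ≈ 175.7*I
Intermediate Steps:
o = 963 (o = 4 + 959 = 963)
W = 29818 (W = 30132 - 314 = 29818)
q = -29818 (q = -1*29818 = -29818)
sqrt((-1054 + o/867) + q) = sqrt((-1054 + 963/867) - 29818) = sqrt((-1054 + 963*(1/867)) - 29818) = sqrt((-1054 + 321/289) - 29818) = sqrt(-304285/289 - 29818) = sqrt(-8921687/289) = I*sqrt(8921687)/17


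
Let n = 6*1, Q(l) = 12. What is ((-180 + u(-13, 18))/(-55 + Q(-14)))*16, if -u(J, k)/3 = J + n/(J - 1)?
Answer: 15648/301 ≈ 51.987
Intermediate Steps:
n = 6
u(J, k) = -18/(-1 + J) - 3*J (u(J, k) = -3*(J + 6/(J - 1)) = -3*(J + 6/(-1 + J)) = -18/(-1 + J) - 3*J)
((-180 + u(-13, 18))/(-55 + Q(-14)))*16 = ((-180 + 3*(-6 - 13 - 1*(-13)²)/(-1 - 13))/(-55 + 12))*16 = ((-180 + 3*(-6 - 13 - 1*169)/(-14))/(-43))*16 = ((-180 + 3*(-1/14)*(-6 - 13 - 169))*(-1/43))*16 = ((-180 + 3*(-1/14)*(-188))*(-1/43))*16 = ((-180 + 282/7)*(-1/43))*16 = -978/7*(-1/43)*16 = (978/301)*16 = 15648/301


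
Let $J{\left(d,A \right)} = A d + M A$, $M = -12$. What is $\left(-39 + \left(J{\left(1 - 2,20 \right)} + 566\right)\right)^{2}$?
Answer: $71289$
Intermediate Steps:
$J{\left(d,A \right)} = - 12 A + A d$ ($J{\left(d,A \right)} = A d - 12 A = - 12 A + A d$)
$\left(-39 + \left(J{\left(1 - 2,20 \right)} + 566\right)\right)^{2} = \left(-39 + \left(20 \left(-12 + \left(1 - 2\right)\right) + 566\right)\right)^{2} = \left(-39 + \left(20 \left(-12 - 1\right) + 566\right)\right)^{2} = \left(-39 + \left(20 \left(-13\right) + 566\right)\right)^{2} = \left(-39 + \left(-260 + 566\right)\right)^{2} = \left(-39 + 306\right)^{2} = 267^{2} = 71289$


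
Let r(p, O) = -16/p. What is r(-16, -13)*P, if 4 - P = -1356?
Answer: 1360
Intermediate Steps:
P = 1360 (P = 4 - 1*(-1356) = 4 + 1356 = 1360)
r(-16, -13)*P = -16/(-16)*1360 = -16*(-1/16)*1360 = 1*1360 = 1360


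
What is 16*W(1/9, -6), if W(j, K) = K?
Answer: -96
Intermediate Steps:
16*W(1/9, -6) = 16*(-6) = -96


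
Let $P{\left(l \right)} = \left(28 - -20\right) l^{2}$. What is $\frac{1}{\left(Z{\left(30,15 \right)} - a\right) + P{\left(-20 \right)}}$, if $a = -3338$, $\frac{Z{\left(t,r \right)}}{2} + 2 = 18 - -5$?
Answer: $\frac{1}{22580} \approx 4.4287 \cdot 10^{-5}$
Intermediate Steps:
$Z{\left(t,r \right)} = 42$ ($Z{\left(t,r \right)} = -4 + 2 \left(18 - -5\right) = -4 + 2 \left(18 + 5\right) = -4 + 2 \cdot 23 = -4 + 46 = 42$)
$P{\left(l \right)} = 48 l^{2}$ ($P{\left(l \right)} = \left(28 + 20\right) l^{2} = 48 l^{2}$)
$\frac{1}{\left(Z{\left(30,15 \right)} - a\right) + P{\left(-20 \right)}} = \frac{1}{\left(42 - -3338\right) + 48 \left(-20\right)^{2}} = \frac{1}{\left(42 + 3338\right) + 48 \cdot 400} = \frac{1}{3380 + 19200} = \frac{1}{22580}$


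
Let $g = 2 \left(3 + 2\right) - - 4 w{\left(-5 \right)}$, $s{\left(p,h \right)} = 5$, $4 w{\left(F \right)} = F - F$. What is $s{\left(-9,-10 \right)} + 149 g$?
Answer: $1495$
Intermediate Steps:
$w{\left(F \right)} = 0$ ($w{\left(F \right)} = \frac{F - F}{4} = \frac{1}{4} \cdot 0 = 0$)
$g = 10$ ($g = 2 \left(3 + 2\right) - \left(-4\right) 0 = 2 \cdot 5 - 0 = 10 + 0 = 10$)
$s{\left(-9,-10 \right)} + 149 g = 5 + 149 \cdot 10 = 5 + 1490 = 1495$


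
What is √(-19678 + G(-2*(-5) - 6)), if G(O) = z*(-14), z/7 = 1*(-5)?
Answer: 6*I*√533 ≈ 138.52*I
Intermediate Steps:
z = -35 (z = 7*(1*(-5)) = 7*(-5) = -35)
G(O) = 490 (G(O) = -35*(-14) = 490)
√(-19678 + G(-2*(-5) - 6)) = √(-19678 + 490) = √(-19188) = 6*I*√533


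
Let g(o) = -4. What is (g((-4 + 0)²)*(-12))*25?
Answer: 1200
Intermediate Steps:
(g((-4 + 0)²)*(-12))*25 = -4*(-12)*25 = 48*25 = 1200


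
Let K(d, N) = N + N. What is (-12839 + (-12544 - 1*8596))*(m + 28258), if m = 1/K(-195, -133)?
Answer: -255407468833/266 ≈ -9.6018e+8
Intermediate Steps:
K(d, N) = 2*N
m = -1/266 (m = 1/(2*(-133)) = 1/(-266) = -1/266 ≈ -0.0037594)
(-12839 + (-12544 - 1*8596))*(m + 28258) = (-12839 + (-12544 - 1*8596))*(-1/266 + 28258) = (-12839 + (-12544 - 8596))*(7516627/266) = (-12839 - 21140)*(7516627/266) = -33979*7516627/266 = -255407468833/266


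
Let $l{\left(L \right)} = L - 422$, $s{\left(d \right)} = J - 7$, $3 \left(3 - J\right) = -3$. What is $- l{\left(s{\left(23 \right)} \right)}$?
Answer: $425$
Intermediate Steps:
$J = 4$ ($J = 3 - -1 = 3 + 1 = 4$)
$s{\left(d \right)} = -3$ ($s{\left(d \right)} = 4 - 7 = -3$)
$l{\left(L \right)} = -422 + L$
$- l{\left(s{\left(23 \right)} \right)} = - (-422 - 3) = \left(-1\right) \left(-425\right) = 425$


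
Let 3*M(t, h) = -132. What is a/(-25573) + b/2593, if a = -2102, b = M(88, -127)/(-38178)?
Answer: 104044889860/1265806651221 ≈ 0.082196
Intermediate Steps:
M(t, h) = -44 (M(t, h) = (⅓)*(-132) = -44)
b = 22/19089 (b = -44/(-38178) = -44*(-1/38178) = 22/19089 ≈ 0.0011525)
a/(-25573) + b/2593 = -2102/(-25573) + (22/19089)/2593 = -2102*(-1/25573) + (22/19089)*(1/2593) = 2102/25573 + 22/49497777 = 104044889860/1265806651221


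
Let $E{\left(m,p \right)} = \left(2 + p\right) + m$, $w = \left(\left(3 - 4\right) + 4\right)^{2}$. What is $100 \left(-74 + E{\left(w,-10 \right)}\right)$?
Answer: $-7300$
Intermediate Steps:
$w = 9$ ($w = \left(-1 + 4\right)^{2} = 3^{2} = 9$)
$E{\left(m,p \right)} = 2 + m + p$
$100 \left(-74 + E{\left(w,-10 \right)}\right) = 100 \left(-74 + \left(2 + 9 - 10\right)\right) = 100 \left(-74 + 1\right) = 100 \left(-73\right) = -7300$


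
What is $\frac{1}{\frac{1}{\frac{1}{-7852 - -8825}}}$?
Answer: $\frac{1}{973} \approx 0.0010277$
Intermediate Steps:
$\frac{1}{\frac{1}{\frac{1}{-7852 - -8825}}} = \frac{1}{\frac{1}{\frac{1}{-7852 + 8825}}} = \frac{1}{\frac{1}{\frac{1}{973}}} = \frac{1}{973}$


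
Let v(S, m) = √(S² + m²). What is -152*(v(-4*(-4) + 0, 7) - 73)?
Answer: 11096 - 152*√305 ≈ 8441.4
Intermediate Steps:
-152*(v(-4*(-4) + 0, 7) - 73) = -152*(√((-4*(-4) + 0)² + 7²) - 73) = -152*(√((16 + 0)² + 49) - 73) = -152*(√(16² + 49) - 73) = -152*(√(256 + 49) - 73) = -152*(√305 - 73) = -152*(-73 + √305) = 11096 - 152*√305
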